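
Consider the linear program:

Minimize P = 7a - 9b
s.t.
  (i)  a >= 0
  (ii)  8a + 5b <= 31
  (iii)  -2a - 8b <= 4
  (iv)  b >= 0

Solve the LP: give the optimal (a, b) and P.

a = 0, b = 31/5, minimum P = -279/5

Vertices and P = 7a - 9b:
  (0, 31/5) → P = -279/5
  (0, 0) → P = 0
  (31/8, 0) → P = 217/8

The optimum lies where a = 0 and 8a + 5b = 31.
Solving simultaneously gives a = 0, b = 31/5.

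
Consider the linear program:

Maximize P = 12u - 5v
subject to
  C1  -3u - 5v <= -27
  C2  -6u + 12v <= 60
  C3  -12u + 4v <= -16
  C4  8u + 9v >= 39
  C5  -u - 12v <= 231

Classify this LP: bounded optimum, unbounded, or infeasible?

unbounded

From the feasible point (47/18, 23/6), moving in the direction (12, 6) keeps every constraint satisfied while P increases without bound.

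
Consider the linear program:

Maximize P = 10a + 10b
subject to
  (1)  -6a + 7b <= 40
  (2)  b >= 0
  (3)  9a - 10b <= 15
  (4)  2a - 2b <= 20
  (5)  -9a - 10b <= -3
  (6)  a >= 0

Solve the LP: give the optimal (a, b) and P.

a = 110, b = 100, maximum P = 2100

Feasible corners and P = 10a + 10b:
  (110, 100) → P = 2100
  (0, 40/7) → P = 400/7
  (5/3, 0) → P = 50/3
  (1/3, 0) → P = 10/3
  (85, 75) → P = 1600
  (0, 3/10) → P = 3

The optimum lies where -6a + 7b = 40 and 2a - 2b = 20.
Solving simultaneously gives a = 110, b = 100.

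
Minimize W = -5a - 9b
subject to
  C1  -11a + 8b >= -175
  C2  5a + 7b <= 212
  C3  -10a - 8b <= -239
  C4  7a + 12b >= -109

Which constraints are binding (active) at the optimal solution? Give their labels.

Corner points and W = -5a - 9b:
  (2921/117, 1457/117) → W = -27718/117
  (138/7, 293/56) → W = -8157/56
  (-23/30, 185/6) → W = -821/3

The minimum is at (-23/30, 185/6). Substituting into each constraint, equality holds for C2 and C3; the remaining constraints have slack.

C2 and C3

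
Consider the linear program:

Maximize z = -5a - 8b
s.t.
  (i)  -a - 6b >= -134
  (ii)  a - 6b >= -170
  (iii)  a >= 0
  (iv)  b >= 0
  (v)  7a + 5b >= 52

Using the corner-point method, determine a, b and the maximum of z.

a = 52/7, b = 0, maximum z = -260/7

Extreme points and z = -5a - 8b:
  (0, 67/3) → z = -536/3
  (134, 0) → z = -670
  (0, 52/5) → z = -416/5
  (52/7, 0) → z = -260/7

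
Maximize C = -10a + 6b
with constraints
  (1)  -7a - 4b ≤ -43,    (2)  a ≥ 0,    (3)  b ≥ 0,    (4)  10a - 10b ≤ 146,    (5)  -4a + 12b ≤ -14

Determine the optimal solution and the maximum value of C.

a = 143/25, b = 37/50, maximum C = -1319/25

Corner points and C = -10a + 6b:
  (43/7, 0) → C = -430/7
  (143/25, 37/50) → C = -1319/25
  (73/5, 0) → C = -146
  (403/20, 111/20) → C = -841/5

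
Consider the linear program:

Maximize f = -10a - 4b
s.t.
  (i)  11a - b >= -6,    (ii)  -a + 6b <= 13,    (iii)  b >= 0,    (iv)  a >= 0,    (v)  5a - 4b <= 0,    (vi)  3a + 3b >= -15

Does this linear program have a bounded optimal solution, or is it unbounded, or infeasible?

bounded optimum

Vertices and f = -10a - 4b:
  (0, 13/6) → f = -26/3
  (2, 5/2) → f = -30
  (0, 0) → f = 0
The feasible region has finitely many vertices and no improving ray; the maximum is 0 at (0, 0).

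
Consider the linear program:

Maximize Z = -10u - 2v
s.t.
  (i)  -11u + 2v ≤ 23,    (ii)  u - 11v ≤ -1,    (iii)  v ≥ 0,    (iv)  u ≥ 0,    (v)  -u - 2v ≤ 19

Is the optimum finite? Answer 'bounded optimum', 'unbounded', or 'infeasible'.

bounded optimum

Vertices and Z = -10u - 2v:
  (0, 23/2) → Z = -23
  (0, 1/11) → Z = -2/11
The feasible region has finitely many vertices and no improving ray; the maximum is -2/11 at (0, 1/11).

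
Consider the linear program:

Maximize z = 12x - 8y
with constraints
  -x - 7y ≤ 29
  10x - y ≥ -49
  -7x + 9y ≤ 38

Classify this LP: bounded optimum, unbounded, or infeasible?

From the feasible point (-372/71, -241/71), moving in the direction (7, -1) keeps every constraint satisfied while z increases without bound.

unbounded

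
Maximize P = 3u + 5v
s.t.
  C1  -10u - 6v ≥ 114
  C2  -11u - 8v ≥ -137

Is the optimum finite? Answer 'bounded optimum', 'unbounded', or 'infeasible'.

unbounded

From the feasible point (-867/7, 1312/7), moving in the direction (-8, 11) keeps every constraint satisfied while P increases without bound.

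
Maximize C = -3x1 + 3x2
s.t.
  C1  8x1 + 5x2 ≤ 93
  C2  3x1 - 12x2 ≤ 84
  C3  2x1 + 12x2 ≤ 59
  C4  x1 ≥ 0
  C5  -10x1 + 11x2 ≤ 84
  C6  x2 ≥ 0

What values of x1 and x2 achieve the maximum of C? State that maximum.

x1 = 0, x2 = 59/12, maximum C = 59/4

Feasible corners and C = -3x1 + 3x2:
  (821/86, 143/43) → C = -1605/86
  (93/8, 0) → C = -279/8
  (0, 59/12) → C = 59/4
  (0, 0) → C = 0

The binding constraints are 2x1 + 12x2 = 59 and x1 = 0.
Solving simultaneously gives x1 = 0, x2 = 59/12.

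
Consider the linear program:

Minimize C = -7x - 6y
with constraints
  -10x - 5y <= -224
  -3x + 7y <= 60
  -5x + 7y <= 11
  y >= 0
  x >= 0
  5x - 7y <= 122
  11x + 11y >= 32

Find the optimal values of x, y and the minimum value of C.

Extreme points and C = -7x - 6y:
  (1513/95, 246/19) → C = -17971/95
  (112/5, 0) → C = -784/5
  (49/2, 267/14) → C = -4003/14
  (91, 333/7) → C = -6457/7
  (122/5, 0) → C = -854/5

The binding constraints are -3x + 7y = 60 and 5x - 7y = 122.
Solving simultaneously gives x = 91, y = 333/7.

x = 91, y = 333/7, minimum C = -6457/7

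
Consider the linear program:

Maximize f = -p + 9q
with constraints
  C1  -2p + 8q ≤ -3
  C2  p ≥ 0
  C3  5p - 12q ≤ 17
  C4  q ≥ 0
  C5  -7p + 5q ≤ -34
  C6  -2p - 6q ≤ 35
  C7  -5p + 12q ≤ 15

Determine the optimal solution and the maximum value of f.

At the optimal vertex, -2p + 8q = -3 and 5p - 12q = 17.
Solving simultaneously gives p = 25/4, q = 19/16.

p = 25/4, q = 19/16, maximum f = 71/16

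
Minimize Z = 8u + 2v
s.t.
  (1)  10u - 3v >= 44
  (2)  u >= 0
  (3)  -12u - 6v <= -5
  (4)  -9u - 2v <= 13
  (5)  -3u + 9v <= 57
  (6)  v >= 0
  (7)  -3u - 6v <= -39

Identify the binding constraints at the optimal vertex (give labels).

Corner points and Z = 8u + 2v:
  (7, 26/3) → Z = 220/3
  (127/23, 86/23) → Z = 1188/23
  (13, 0) → Z = 104
The feasible region is unbounded (it extends along (3, 1), (1, 0)), but Z strictly increases along every unbounded feasible direction, so there is no improving ray and the minimum is attained at a vertex.

The minimum is at (127/23, 86/23). Substituting into each constraint, equality holds for (1) and (7); the remaining constraints have slack.

(1) and (7)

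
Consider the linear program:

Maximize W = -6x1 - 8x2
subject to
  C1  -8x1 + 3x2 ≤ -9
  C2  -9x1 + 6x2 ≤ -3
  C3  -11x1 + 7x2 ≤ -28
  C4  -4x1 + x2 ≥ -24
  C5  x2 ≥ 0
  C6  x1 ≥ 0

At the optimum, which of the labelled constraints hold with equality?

Vertices and W = -6x1 - 8x2:
  (140/17, 152/17) → W = -2056/17
  (28/11, 0) → W = -168/11
  (6, 0) → W = -36

The maximum is at (28/11, 0). Substituting into each constraint, equality holds for C3 and C5; the remaining constraints have slack.

C3 and C5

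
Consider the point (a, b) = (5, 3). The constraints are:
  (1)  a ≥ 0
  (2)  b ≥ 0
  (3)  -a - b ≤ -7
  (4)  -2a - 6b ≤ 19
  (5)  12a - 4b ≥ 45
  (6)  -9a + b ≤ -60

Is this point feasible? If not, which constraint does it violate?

not feasible — violates (6)

Constraint (6): -9a + b = -42, which is not ≤ -60. All other constraints are satisfied.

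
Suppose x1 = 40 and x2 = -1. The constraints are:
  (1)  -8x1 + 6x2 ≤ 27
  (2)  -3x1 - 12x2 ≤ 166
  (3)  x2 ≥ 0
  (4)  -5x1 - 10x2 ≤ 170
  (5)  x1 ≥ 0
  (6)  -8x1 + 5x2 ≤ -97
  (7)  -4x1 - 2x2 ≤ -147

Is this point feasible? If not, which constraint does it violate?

not feasible — violates (3)

Constraint (3): x2 = -1, which is not ≥ 0. All other constraints are satisfied.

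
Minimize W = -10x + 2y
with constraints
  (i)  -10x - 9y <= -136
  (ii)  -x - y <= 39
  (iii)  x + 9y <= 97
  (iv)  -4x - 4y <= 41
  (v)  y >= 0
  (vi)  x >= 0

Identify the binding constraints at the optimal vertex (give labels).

(iii) and (v)

Extreme points and W = -10x + 2y:
  (13/3, 278/27) → W = -614/27
  (68/5, 0) → W = -136
  (97, 0) → W = -970

The minimum is at (97, 0). Substituting into each constraint, equality holds for (iii) and (v); the remaining constraints have slack.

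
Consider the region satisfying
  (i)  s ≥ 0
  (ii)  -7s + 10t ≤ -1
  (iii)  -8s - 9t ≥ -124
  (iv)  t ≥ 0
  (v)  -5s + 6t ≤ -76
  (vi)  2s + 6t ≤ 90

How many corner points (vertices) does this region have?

The feasible vertices (each the meet of two boundaries and inside every other half-plane) are:
  (31/2, 0)
  (476/31, 4/31)
  (76/5, 0)

3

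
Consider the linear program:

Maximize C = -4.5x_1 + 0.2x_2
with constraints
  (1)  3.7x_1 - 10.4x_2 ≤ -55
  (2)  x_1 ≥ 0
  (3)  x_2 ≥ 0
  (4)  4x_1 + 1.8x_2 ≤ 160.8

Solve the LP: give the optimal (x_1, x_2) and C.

x_1 = 0, x_2 = 268/3, maximum C = 268/15

Corner points and C = -4.5x_1 + 0.2x_2:
  (0, 275/52) → C = 55/52
  (78666/2413, 40748/2413) → C = -1729237/12065
  (0, 268/3) → C = 268/15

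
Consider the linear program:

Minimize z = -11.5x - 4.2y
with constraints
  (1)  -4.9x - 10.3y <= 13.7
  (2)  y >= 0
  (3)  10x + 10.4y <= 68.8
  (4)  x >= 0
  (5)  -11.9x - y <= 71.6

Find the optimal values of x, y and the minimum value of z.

x = 6.88, y = 0, minimum z = -79.12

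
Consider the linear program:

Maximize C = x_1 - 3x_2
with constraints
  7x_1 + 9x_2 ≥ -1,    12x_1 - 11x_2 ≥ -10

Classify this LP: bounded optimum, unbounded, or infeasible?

From the feasible point (-101/185, 58/185), moving in the direction (9, -7) keeps every constraint satisfied while C increases without bound.

unbounded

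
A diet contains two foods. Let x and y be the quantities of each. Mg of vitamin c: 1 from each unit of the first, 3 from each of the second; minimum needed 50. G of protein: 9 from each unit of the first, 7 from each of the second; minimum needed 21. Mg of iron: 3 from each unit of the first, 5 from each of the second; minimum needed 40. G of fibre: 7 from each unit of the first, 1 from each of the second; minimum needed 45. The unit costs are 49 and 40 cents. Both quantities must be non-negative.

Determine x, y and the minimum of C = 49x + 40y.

x = 17/4, y = 61/4, minimum C = 3273/4

Vertices and C = 49x + 40y:
  (0, 45) → C = 1800
  (50, 0) → C = 2450
  (17/4, 61/4) → C = 3273/4
The feasible region is unbounded (it extends along (0, 1), (1, 0)), but C strictly increases along every unbounded feasible direction, so there is no improving ray and the minimum is attained at a vertex.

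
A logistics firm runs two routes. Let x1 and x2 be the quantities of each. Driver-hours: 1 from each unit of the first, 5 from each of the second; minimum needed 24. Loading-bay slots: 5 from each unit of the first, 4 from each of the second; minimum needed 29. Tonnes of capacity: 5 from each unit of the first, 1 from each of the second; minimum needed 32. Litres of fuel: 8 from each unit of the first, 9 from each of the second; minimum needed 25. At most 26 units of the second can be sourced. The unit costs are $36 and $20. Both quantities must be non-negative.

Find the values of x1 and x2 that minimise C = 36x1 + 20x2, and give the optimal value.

x1 = 17/3, x2 = 11/3, minimum C = 832/3

Vertices and C = 36x1 + 20x2:
  (24, 0) → C = 864
  (17/3, 11/3) → C = 832/3
  (6/5, 26) → C = 2816/5
The feasible region is unbounded (it extends along (1, 0)), but C strictly increases along every unbounded feasible direction, so there is no improving ray and the minimum is attained at a vertex.

At the optimal vertex, x1 + 5x2 = 24 and 5x1 + x2 = 32.
Solving simultaneously gives x1 = 17/3, x2 = 11/3.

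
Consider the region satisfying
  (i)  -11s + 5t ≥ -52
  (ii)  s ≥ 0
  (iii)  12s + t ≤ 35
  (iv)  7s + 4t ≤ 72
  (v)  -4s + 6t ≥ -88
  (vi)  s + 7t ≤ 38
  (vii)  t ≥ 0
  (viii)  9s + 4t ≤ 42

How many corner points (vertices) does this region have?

5

Intersecting each pair of boundary lines and keeping only the points that satisfy every inequality leaves:
  (0, 38/7)
  (0, 0)
  (35/12, 0)
  (98/39, 63/13)
  (142/59, 300/59)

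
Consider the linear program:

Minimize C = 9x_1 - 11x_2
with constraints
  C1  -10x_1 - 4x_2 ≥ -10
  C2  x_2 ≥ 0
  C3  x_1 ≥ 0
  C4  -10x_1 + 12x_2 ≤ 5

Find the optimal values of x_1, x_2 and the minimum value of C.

x_1 = 5/8, x_2 = 15/16, minimum C = -75/16

Feasible corners and C = 9x_1 - 11x_2:
  (1, 0) → C = 9
  (5/8, 15/16) → C = -75/16
  (0, 0) → C = 0
  (0, 5/12) → C = -55/12

The binding constraints are -10x_1 - 4x_2 = -10 and -10x_1 + 12x_2 = 5.
Solving simultaneously gives x_1 = 5/8, x_2 = 15/16.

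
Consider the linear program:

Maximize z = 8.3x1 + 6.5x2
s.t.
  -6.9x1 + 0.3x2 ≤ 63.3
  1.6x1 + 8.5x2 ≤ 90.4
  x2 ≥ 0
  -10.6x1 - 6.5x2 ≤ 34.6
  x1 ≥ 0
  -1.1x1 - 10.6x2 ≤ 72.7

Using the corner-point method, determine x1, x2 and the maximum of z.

x1 = 56.5, x2 = 0, maximum z = 468.95

At the optimal vertex, 1.6x1 + 8.5x2 = 90.4 and x2 = 0.
Solving simultaneously gives x1 = 113/2, x2 = 0.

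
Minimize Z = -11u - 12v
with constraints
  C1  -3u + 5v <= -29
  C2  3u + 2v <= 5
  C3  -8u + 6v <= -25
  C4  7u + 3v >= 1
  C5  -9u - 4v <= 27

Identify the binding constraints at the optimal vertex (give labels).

C1 and C2

Feasible corners and Z = -11u - 12v:
  (83/21, -24/7) → Z = -7/3
  (23/11, -50/11) → Z = 347/11
  (85, -198) → Z = 1441
The feasible region is unbounded (it extends along (2, -3), (4, -9)), but Z strictly increases along every unbounded feasible direction, so there is no improving ray and the minimum is attained at a vertex.

The minimum is at (83/21, -24/7). Substituting into each constraint, equality holds for C1 and C2; the remaining constraints have slack.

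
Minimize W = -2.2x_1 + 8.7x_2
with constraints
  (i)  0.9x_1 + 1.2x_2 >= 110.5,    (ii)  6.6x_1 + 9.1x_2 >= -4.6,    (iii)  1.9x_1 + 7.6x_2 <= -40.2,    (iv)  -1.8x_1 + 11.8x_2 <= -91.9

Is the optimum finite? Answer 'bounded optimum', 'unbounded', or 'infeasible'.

unbounded

From the feasible point (101107/27, -24448/9), moving in the direction (7.6, -1.9) keeps every constraint satisfied while W decreases without bound.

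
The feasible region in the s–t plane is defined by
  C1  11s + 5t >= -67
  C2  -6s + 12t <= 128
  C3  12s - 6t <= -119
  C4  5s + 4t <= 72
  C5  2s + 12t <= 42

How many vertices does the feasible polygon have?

Intersecting each pair of boundary lines and keeping only the points that satisfy every inequality leaves:
  (-997/126, 505/126)
  (-507/61, 298/61)
  (-98/13, 371/78)

3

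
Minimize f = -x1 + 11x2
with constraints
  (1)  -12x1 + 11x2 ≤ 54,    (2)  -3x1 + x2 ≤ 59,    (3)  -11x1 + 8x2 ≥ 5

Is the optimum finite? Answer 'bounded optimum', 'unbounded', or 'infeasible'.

Vertices and f = -x1 + 11x2:
  (-85/3, -26) → f = -773/3
  (377/25, 534/25) → f = 5497/25
  (-467/13, -634/13) → f = -6507/13
The feasible region has finitely many vertices and no improving ray; the minimum is -6507/13 at (-467/13, -634/13).

bounded optimum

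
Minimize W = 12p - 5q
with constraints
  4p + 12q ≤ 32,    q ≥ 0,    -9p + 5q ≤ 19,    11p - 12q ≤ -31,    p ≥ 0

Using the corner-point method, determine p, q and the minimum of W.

Corner points and W = 12p - 5q:
  (1/15, 119/45) → W = -559/45
  (0, 8/3) → W = -40/3
  (0, 31/12) → W = -155/12

The binding constraints are 4p + 12q = 32 and p = 0.
Solving simultaneously gives p = 0, q = 8/3.

p = 0, q = 8/3, minimum W = -40/3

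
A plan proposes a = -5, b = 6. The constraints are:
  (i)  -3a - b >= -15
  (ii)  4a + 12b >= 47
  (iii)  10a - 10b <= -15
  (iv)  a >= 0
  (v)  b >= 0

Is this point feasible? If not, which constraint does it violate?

Constraint (iv): a = -5, which is not ≥ 0. All other constraints are satisfied.

not feasible — violates (iv)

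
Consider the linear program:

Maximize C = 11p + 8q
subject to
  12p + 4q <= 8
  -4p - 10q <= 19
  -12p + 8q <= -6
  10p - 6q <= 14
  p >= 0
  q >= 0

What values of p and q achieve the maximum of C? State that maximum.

p = 11/18, q = 1/6, maximum C = 145/18

Corner points and C = 11p + 8q:
  (11/18, 1/6) → C = 145/18
  (2/3, 0) → C = 22/3
  (1/2, 0) → C = 11/2

The optimum lies where 12p + 4q = 8 and -12p + 8q = -6.
Solving simultaneously gives p = 11/18, q = 1/6.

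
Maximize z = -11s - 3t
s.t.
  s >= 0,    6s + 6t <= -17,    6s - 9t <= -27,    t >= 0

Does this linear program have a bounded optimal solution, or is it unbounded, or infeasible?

The boundaries s = 0 and 6s - 9t = -27 meet at (0, 3), but that point violates 6s + 6t ≤ -17. Every candidate vertex is excluded by some other constraint, so the feasible region is empty.

infeasible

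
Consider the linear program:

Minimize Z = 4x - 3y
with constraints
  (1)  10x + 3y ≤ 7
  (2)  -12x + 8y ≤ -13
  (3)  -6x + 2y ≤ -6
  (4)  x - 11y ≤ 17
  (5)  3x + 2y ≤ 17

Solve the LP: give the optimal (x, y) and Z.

x = 16/19, y = -9/19, minimum Z = 91/19

Feasible corners and Z = 4x - 3y:
  (16/19, -9/19) → Z = 91/19
  (128/113, -163/113) → Z = 1001/113
  (1/2, -3/2) → Z = 13/2

The binding constraints are 10x + 3y = 7 and -6x + 2y = -6.
Solving simultaneously gives x = 16/19, y = -9/19.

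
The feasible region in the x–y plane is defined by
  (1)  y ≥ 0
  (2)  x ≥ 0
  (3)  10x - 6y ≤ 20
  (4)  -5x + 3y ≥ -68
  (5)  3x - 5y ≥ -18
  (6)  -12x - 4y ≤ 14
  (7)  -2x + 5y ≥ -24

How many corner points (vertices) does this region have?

Of the 20 pairwise boundary intersections, those satisfying every inequality are:
  (0, 0)
  (2, 0)
  (0, 18/5)
  (13/2, 15/2)

4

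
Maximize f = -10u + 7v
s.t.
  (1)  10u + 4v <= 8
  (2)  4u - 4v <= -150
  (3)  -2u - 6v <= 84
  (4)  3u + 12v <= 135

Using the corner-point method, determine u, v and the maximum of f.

Vertices and f = -10u + 7v:
  (-309/8, -9/8) → f = 3027/8
  (-21, 33/2) → f = 651/2
  (-303, 87) → f = 3639

At the optimal vertex, -2u - 6v = 84 and 3u + 12v = 135.
Solving simultaneously gives u = -303, v = 87.

u = -303, v = 87, maximum f = 3639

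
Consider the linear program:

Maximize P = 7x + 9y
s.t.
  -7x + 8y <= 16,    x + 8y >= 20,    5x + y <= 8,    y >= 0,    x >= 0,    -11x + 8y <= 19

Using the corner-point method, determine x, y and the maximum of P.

Extreme points and P = 7x + 9y:
  (1/2, 39/16) → P = 407/16
  (48/47, 136/47) → P = 1560/47
  (44/39, 92/39) → P = 1136/39

x = 48/47, y = 136/47, maximum P = 1560/47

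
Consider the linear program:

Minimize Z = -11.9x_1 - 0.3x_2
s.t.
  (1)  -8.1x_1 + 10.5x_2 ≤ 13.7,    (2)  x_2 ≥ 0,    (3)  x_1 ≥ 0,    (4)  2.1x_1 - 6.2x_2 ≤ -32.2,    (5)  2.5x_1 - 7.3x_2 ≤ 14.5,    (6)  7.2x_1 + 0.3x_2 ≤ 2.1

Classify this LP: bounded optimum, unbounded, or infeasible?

infeasible

The boundaries -8.1x_1 + 10.5x_2 = 13.7 and x_1 = 0 meet at (0, 137/105), but that point violates 2.1x_1 - 6.2x_2 ≤ -32.2. Every candidate vertex is excluded by some other constraint, so the feasible region is empty.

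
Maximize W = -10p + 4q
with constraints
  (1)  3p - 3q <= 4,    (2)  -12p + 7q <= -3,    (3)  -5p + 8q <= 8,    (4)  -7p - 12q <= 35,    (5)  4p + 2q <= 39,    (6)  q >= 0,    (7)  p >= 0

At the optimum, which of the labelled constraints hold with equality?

(2) and (6)

Corner points and W = -10p + 4q:
  (56/9, 44/9) → W = -128/3
  (4/3, 0) → W = -40/3
  (80/61, 111/61) → W = -356/61
  (1/4, 0) → W = -5/2

The maximum is at (1/4, 0). Substituting into each constraint, equality holds for (2) and (6); the remaining constraints have slack.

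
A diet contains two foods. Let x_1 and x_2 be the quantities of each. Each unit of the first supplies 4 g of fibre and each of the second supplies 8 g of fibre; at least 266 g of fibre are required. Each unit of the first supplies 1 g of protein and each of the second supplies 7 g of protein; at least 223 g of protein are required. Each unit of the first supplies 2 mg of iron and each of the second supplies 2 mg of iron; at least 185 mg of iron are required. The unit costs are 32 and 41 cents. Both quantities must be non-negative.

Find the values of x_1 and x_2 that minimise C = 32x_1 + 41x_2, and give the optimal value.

Vertices and C = 32x_1 + 41x_2:
  (0, 185/2) → C = 7585/2
  (223, 0) → C = 7136
  (283/4, 87/4) → C = 12623/4
The feasible region is unbounded (it extends along (0, 1), (1, 0)), but C strictly increases along every unbounded feasible direction, so there is no improving ray and the minimum is attained at a vertex.

The binding constraints are x_1 + 7x_2 = 223 and 2x_1 + 2x_2 = 185.
Solving simultaneously gives x_1 = 283/4, x_2 = 87/4.

x_1 = 283/4, x_2 = 87/4, minimum C = 12623/4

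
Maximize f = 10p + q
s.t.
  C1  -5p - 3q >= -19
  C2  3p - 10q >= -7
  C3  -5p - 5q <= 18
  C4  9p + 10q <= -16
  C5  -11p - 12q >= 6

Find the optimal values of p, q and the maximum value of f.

p = 149/10, q = -37/2, maximum f = 261/2

Extreme points and f = 10p + q:
  (149/10, -37/2) → f = 261/2
  (238/23, -251/23) → f = 2129/23
  (-43/13, -19/65) → f = -2169/65
  (-23/12, 1/8) → f = -457/24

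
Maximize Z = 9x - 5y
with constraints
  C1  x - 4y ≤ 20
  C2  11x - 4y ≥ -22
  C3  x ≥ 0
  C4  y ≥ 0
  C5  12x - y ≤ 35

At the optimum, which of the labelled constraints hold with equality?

C4 and C5

Vertices and Z = 9x - 5y:
  (0, 11/2) → Z = -55/2
  (162/37, 649/37) → Z = -1787/37
  (0, 0) → Z = 0
  (35/12, 0) → Z = 105/4

The maximum is at (35/12, 0). Substituting into each constraint, equality holds for C4 and C5; the remaining constraints have slack.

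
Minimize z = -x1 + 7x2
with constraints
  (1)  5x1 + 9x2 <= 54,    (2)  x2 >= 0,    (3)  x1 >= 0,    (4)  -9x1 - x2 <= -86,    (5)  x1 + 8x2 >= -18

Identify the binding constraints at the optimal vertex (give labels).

Corner points and z = -x1 + 7x2:
  (54/5, 0) → z = -54/5
  (180/19, 14/19) → z = -82/19
  (86/9, 0) → z = -86/9

The minimum is at (54/5, 0). Substituting into each constraint, equality holds for (1) and (2); the remaining constraints have slack.

(1) and (2)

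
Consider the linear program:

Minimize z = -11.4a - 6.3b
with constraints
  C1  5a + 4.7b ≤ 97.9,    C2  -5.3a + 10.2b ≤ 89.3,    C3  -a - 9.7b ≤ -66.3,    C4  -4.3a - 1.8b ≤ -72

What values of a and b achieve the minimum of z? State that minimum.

Vertices and z = -11.4a - 6.3b:
  (437/30, 16/3) → z = -9983/50
  (16218/1121, 6097/1121) → z = -2232963/11210
  (57906/3991, 21309/3991) → z = -7943751/39910

a = 437/30, b = 16/3, minimum z = -9983/50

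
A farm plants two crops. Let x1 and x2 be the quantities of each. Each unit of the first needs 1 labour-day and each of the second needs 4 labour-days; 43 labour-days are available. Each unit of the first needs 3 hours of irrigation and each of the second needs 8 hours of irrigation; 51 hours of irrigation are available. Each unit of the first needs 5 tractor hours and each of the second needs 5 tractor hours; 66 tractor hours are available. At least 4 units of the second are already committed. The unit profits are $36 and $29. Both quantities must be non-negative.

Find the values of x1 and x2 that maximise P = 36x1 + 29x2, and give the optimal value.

x1 = 19/3, x2 = 4, maximum P = 344

Feasible corners and P = 36x1 + 29x2:
  (0, 51/8) → P = 1479/8
  (0, 4) → P = 116
  (19/3, 4) → P = 344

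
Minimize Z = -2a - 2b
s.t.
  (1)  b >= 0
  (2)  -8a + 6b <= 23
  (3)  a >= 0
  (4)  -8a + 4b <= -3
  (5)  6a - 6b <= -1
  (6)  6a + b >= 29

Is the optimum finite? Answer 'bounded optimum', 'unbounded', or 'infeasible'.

From the feasible point (55/8, 13), moving in the direction (6, 8) keeps every constraint satisfied while Z decreases without bound.

unbounded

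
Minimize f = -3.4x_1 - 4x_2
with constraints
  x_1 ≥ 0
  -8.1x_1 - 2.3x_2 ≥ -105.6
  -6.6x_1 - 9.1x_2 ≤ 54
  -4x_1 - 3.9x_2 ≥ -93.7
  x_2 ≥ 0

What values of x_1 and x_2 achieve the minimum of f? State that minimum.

The binding constraints are x_1 = 0 and -4x_1 - 3.9x_2 = -93.7.
Solving simultaneously gives x_1 = 0, x_2 = 937/39.

x_1 = 0, x_2 = 937/39, minimum f = -3748/39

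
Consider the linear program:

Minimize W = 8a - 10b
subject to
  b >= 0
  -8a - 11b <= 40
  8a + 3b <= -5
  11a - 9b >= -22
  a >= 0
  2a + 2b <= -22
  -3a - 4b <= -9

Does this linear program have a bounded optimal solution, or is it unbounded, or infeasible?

infeasible

The boundaries 2a + 2b = -22 and -3a - 4b = -9 meet at (-53, 42), but that point violates 11a - 9b ≥ -22. Every candidate vertex is excluded by some other constraint, so the feasible region is empty.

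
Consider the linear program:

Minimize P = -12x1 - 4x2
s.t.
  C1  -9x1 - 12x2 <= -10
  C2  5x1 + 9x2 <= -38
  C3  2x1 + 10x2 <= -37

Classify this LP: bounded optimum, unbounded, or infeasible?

From the feasible point (26, -56/3), moving in the direction (12, -9) keeps every constraint satisfied while P decreases without bound.

unbounded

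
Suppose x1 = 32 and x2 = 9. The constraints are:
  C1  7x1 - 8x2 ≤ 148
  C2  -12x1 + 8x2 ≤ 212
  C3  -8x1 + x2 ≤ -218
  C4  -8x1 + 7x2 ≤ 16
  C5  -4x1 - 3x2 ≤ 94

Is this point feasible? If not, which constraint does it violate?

not feasible — violates C1

Constraint C1: 7x1 - 8x2 = 152, which is not ≤ 148. All other constraints are satisfied.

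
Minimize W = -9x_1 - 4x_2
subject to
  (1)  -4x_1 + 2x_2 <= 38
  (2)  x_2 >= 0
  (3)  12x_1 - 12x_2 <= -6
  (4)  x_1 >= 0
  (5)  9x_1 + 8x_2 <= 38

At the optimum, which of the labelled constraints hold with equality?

(3) and (5)

Vertices and W = -9x_1 - 4x_2:
  (0, 1/2) → W = -2
  (2, 5/2) → W = -28
  (0, 19/4) → W = -19

The minimum is at (2, 5/2). Substituting into each constraint, equality holds for (3) and (5); the remaining constraints have slack.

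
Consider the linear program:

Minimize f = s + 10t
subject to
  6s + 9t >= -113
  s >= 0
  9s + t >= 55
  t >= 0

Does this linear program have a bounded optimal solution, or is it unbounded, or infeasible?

bounded optimum

Vertices and f = s + 10t:
  (0, 55) → f = 550
  (55/9, 0) → f = 55/9
The feasible region has finitely many vertices and no improving ray; the minimum is 55/9 at (55/9, 0).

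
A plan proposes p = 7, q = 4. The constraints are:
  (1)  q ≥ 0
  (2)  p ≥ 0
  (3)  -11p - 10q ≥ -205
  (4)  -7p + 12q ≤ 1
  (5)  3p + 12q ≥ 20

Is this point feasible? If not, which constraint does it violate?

(1): 4 ≥ 0 ✓
(2): 7 ≥ 0 ✓
(3): -117 ≥ -205 ✓
(4): -1 ≤ 1 ✓
(5): 69 ≥ 20 ✓

feasible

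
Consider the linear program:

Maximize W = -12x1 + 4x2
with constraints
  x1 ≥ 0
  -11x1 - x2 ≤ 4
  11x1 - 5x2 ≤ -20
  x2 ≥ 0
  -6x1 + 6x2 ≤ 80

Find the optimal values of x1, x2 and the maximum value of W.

x1 = 0, x2 = 40/3, maximum W = 160/3

The optimum lies where x1 = 0 and -6x1 + 6x2 = 80.
Solving simultaneously gives x1 = 0, x2 = 40/3.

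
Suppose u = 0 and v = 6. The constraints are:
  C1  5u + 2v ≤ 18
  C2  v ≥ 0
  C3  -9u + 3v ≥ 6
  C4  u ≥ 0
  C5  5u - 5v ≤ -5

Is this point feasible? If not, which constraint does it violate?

feasible

C1: 12 ≤ 18 ✓
C2: 6 ≥ 0 ✓
C3: 18 ≥ 6 ✓
C4: 0 ≥ 0 ✓
C5: -30 ≤ -5 ✓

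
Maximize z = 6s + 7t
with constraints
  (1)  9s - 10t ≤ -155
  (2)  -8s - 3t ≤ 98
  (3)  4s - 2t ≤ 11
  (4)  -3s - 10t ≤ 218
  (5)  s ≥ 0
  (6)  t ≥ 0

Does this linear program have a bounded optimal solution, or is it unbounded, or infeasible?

unbounded

From the feasible point (210/11, 719/22), moving in the direction (0, 1) keeps every constraint satisfied while z increases without bound.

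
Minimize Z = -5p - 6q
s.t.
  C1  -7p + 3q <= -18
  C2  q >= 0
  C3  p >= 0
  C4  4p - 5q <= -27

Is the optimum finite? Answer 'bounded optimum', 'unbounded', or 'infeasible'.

From the feasible point (171/23, 261/23), moving in the direction (3, 7) keeps every constraint satisfied while Z decreases without bound.

unbounded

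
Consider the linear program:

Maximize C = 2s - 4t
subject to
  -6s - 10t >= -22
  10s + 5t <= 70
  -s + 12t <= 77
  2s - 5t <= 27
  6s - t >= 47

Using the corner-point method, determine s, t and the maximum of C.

s = 38/5, t = -59/25, maximum C = 616/25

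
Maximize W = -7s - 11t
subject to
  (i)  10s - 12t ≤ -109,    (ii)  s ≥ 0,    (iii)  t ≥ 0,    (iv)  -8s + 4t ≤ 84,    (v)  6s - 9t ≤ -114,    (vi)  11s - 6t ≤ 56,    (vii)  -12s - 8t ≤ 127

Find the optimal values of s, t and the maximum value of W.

The feasible region is unbounded (it extends along (6, 11), (1, 2)), but W strictly decreases along every unbounded feasible direction, so there is no improving ray and the maximum is attained at a vertex.

s = 0, t = 38/3, maximum W = -418/3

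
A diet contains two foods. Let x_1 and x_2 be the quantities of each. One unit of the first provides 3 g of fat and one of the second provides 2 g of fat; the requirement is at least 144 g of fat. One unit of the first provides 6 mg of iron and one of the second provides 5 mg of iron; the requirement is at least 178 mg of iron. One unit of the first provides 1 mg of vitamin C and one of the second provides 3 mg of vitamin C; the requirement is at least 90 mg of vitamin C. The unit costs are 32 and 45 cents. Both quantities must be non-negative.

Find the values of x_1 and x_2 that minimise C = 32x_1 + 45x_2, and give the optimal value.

Vertices and C = 32x_1 + 45x_2:
  (0, 72) → C = 3240
  (90, 0) → C = 2880
  (36, 18) → C = 1962
The feasible region is unbounded (it extends along (0, 1), (1, 0)), but C strictly increases along every unbounded feasible direction, so there is no improving ray and the minimum is attained at a vertex.

x_1 = 36, x_2 = 18, minimum C = 1962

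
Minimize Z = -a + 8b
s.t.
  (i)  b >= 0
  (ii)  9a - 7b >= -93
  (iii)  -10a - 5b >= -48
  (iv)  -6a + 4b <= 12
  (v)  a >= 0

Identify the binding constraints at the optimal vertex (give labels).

Feasible corners and Z = -a + 8b:
  (24/5, 0) → Z = -24/5
  (0, 0) → Z = 0
  (66/35, 204/35) → Z = 1566/35
  (0, 3) → Z = 24

The minimum is at (24/5, 0). Substituting into each constraint, equality holds for (i) and (iii); the remaining constraints have slack.

(i) and (iii)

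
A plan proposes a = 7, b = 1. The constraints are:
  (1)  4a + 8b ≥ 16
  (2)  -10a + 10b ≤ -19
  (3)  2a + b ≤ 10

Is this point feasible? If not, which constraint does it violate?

Constraint (3): 2a + b = 15, which is not ≤ 10. All other constraints are satisfied.

not feasible — violates (3)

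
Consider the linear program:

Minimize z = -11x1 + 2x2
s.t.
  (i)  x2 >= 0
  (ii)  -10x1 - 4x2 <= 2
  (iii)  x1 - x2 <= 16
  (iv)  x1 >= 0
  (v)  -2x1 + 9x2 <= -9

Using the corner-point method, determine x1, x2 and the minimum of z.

x1 = 135/7, x2 = 23/7, minimum z = -1439/7

Feasible corners and z = -11x1 + 2x2:
  (16, 0) → z = -176
  (9/2, 0) → z = -99/2
  (135/7, 23/7) → z = -1439/7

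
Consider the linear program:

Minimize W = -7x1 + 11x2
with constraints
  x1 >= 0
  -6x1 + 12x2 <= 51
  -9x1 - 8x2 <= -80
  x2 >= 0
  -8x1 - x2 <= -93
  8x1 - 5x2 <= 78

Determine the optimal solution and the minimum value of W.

Extreme points and W = -7x1 + 11x2:
  (355/34, 161/17) → W = 1057/34
  (397/22, 146/11) → W = 433/22
  (181/16, 5/2) → W = -827/16

x1 = 181/16, x2 = 5/2, minimum W = -827/16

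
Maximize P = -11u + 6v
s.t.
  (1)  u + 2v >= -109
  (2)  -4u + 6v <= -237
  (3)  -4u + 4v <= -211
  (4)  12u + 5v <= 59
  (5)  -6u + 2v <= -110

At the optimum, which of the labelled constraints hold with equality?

Corner points and P = -11u + 6v:
  (663/19, -1367/19) → P = -15495/19
  (1/7, -382/7) → P = -329
  (1291/68, -574/17) → P = -27977/68
  (9/8, -413/8) → P = -2577/8

The maximum is at (9/8, -413/8). Substituting into each constraint, equality holds for (3) and (5); the remaining constraints have slack.

(3) and (5)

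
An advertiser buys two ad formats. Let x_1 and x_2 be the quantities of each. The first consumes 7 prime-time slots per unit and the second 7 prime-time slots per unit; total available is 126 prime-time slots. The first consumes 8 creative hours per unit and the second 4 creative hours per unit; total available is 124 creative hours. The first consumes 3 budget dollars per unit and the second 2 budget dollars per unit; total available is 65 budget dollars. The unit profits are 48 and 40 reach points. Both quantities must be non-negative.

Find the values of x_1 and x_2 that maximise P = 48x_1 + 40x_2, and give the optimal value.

x_1 = 13, x_2 = 5, maximum P = 824

Feasible corners and P = 48x_1 + 40x_2:
  (0, 0) → P = 0
  (0, 18) → P = 720
  (31/2, 0) → P = 744
  (13, 5) → P = 824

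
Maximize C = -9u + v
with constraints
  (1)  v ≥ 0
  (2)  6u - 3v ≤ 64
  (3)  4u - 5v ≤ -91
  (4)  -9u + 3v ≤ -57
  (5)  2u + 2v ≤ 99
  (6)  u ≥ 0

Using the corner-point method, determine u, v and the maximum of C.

u = 186/11, v = 349/11, maximum C = -1325/11

Vertices and C = -9u + v:
  (186/11, 349/11) → C = -1325/11
  (313/18, 289/9) → C = -2239/18
  (137/8, 259/8) → C = -487/4

The optimum lies where 4u - 5v = -91 and -9u + 3v = -57.
Solving simultaneously gives u = 186/11, v = 349/11.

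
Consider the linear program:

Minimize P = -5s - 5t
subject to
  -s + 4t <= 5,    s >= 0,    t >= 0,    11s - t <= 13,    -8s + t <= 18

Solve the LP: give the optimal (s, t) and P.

s = 57/43, t = 68/43, minimum P = -625/43

Extreme points and P = -5s - 5t:
  (0, 5/4) → P = -25/4
  (57/43, 68/43) → P = -625/43
  (0, 0) → P = 0
  (13/11, 0) → P = -65/11

The optimum lies where -s + 4t = 5 and 11s - t = 13.
Solving simultaneously gives s = 57/43, t = 68/43.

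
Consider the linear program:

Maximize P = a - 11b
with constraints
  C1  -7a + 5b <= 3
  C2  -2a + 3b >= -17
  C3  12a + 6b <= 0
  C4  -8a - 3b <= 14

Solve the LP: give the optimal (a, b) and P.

a = 3/10, b = -82/15, maximum P = 1813/30

Vertices and P = a - 11b:
  (-3/17, 6/17) → P = -69/17
  (-79/61, -74/61) → P = 735/61
  (17/8, -17/4) → P = 391/8
  (3/10, -82/15) → P = 1813/30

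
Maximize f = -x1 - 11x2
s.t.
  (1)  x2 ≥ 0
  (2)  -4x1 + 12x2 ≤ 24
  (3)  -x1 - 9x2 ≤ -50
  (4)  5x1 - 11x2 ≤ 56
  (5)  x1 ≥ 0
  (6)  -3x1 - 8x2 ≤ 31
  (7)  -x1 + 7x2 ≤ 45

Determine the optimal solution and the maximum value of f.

Feasible corners and f = -x1 - 11x2:
  (8, 14/3) → f = -178/3
  (93/4, 39/4) → f = -261/2
  (527/28, 97/28) → f = -797/14
  (887/24, 281/24) → f = -663/4

At the optimal vertex, -x1 - 9x2 = -50 and 5x1 - 11x2 = 56.
Solving simultaneously gives x1 = 527/28, x2 = 97/28.

x1 = 527/28, x2 = 97/28, maximum f = -797/14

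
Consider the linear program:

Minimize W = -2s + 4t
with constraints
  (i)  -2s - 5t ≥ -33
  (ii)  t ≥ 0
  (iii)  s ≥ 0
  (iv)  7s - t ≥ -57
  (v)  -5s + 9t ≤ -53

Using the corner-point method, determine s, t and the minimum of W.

Vertices and W = -2s + 4t:
  (33/2, 0) → W = -33
  (562/43, 59/43) → W = -888/43
  (53/5, 0) → W = -106/5

s = 33/2, t = 0, minimum W = -33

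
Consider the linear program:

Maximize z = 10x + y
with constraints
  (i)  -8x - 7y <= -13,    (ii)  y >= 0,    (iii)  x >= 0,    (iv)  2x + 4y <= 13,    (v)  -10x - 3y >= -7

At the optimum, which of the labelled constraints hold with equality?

(i) and (v)

Extreme points and z = 10x + y:
  (0, 13/7) → z = 13/7
  (5/23, 37/23) → z = 87/23
  (0, 7/3) → z = 7/3

The maximum is at (5/23, 37/23). Substituting into each constraint, equality holds for (i) and (v); the remaining constraints have slack.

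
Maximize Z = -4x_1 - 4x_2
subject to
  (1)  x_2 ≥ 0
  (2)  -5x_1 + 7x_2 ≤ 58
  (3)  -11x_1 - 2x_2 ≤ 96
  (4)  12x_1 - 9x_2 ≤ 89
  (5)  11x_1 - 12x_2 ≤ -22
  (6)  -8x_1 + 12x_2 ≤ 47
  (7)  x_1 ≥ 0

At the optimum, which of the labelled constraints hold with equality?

Vertices and Z = -4x_1 - 4x_2:
  (25/3, 341/36) → Z = -641/9
  (0, 11/6) → Z = -22/3
  (0, 47/12) → Z = -47/3

The maximum is at (0, 11/6). Substituting into each constraint, equality holds for (5) and (7); the remaining constraints have slack.

(5) and (7)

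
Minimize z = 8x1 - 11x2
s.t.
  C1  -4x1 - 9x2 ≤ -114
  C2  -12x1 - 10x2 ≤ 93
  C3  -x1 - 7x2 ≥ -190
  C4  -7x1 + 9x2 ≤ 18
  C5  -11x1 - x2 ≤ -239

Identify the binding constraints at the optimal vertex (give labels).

C3 and C4

Corner points and z = 8x1 - 11x2:
  (2037/95, 298/95) → z = 13018/95
  (792/29, 674/29) → z = -1078/29
  (2133/106, 1871/106) → z = -3517/106
The feasible region is unbounded (it extends along (7, -1), (9, -4)), but z strictly increases along every unbounded feasible direction, so there is no improving ray and the minimum is attained at a vertex.

The minimum is at (792/29, 674/29). Substituting into each constraint, equality holds for C3 and C4; the remaining constraints have slack.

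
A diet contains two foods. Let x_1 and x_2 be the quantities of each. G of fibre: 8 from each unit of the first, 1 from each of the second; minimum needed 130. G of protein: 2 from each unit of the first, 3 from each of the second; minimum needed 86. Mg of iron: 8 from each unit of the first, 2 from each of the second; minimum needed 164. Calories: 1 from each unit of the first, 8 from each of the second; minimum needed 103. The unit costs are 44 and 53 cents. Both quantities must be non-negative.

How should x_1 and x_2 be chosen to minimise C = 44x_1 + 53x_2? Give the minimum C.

Feasible corners and C = 44x_1 + 53x_2:
  (0, 130) → C = 6890
  (103, 0) → C = 4532
  (12, 34) → C = 2330
  (16, 18) → C = 1658
  (379/13, 120/13) → C = 1772
The feasible region is unbounded (it extends along (0, 1), (1, 0)), but C strictly increases along every unbounded feasible direction, so there is no improving ray and the minimum is attained at a vertex.

At the optimal vertex, 2x_1 + 3x_2 = 86 and 8x_1 + 2x_2 = 164.
Solving simultaneously gives x_1 = 16, x_2 = 18.

x_1 = 16, x_2 = 18, minimum C = 1658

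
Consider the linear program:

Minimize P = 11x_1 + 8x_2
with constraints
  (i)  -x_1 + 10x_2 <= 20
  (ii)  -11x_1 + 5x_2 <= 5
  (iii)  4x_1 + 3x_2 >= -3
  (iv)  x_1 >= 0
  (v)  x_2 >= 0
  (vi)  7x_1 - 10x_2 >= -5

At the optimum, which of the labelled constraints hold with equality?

Corner points and P = 11x_1 + 8x_2:
  (5/2, 9/4) → P = 91/2
  (0, 0) → P = 0
  (0, 1/2) → P = 4
The feasible region is unbounded (it extends along (10, 1), (1, 0)), but P strictly increases along every unbounded feasible direction, so there is no improving ray and the minimum is attained at a vertex.

The minimum is at (0, 0). Substituting into each constraint, equality holds for (iv) and (v); the remaining constraints have slack.

(iv) and (v)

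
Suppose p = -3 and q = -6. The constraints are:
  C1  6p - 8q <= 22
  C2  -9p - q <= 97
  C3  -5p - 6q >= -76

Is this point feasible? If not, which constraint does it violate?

not feasible — violates C1

Constraint C1: 6p - 8q = 30, which is not ≤ 22. All other constraints are satisfied.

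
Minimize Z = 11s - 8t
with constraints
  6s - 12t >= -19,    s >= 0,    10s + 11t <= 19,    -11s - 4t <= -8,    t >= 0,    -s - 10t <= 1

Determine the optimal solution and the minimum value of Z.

Feasible corners and Z = 11s - 8t:
  (4/27, 43/27) → Z = -100/9
  (19/10, 0) → Z = 209/10
  (8/11, 0) → Z = 8

s = 4/27, t = 43/27, minimum Z = -100/9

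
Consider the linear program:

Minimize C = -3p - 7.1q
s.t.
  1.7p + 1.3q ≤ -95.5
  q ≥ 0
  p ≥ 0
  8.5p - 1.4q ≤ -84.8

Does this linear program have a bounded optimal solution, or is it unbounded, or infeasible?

The boundaries 1.7p + 1.3q = -95.5 and q = 0 meet at (-955/17, 0), but that point violates p ≥ 0. Every candidate vertex is excluded by some other constraint, so the feasible region is empty.

infeasible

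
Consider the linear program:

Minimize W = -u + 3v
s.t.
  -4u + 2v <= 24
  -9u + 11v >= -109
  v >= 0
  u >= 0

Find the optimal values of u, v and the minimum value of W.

u = 109/9, v = 0, minimum W = -109/9

Corner points and W = -u + 3v:
  (0, 12) → W = 36
  (109/9, 0) → W = -109/9
  (0, 0) → W = 0
The feasible region is unbounded (it extends along (1, 2), (11, 9)), but W strictly increases along every unbounded feasible direction, so there is no improving ray and the minimum is attained at a vertex.

At the optimal vertex, -9u + 11v = -109 and v = 0.
Solving simultaneously gives u = 109/9, v = 0.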